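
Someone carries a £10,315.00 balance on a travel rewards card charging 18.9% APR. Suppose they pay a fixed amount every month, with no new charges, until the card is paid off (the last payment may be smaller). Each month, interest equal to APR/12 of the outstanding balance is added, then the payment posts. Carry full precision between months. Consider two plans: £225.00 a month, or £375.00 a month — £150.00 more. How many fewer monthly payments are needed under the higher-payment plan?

45 fewer payments

Monthly rate r = 18.9%/12 = 1.575% = 0.01575.
At £225.00/mo: n = ⌈−ln(1 − rB₀/P)/ln(1+r)⌉ = 82 payments (last £208.98); total interest = total paid − £10,315.00 = £8,118.98.
At £375.00/mo: 37 payments (last £125.93); total interest £3,310.93.
Payments saved = 82 − 37 = 45.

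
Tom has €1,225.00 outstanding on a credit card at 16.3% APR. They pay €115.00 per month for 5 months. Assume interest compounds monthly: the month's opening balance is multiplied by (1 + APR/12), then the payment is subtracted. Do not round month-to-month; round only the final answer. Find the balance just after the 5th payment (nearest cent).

€719.65

Monthly rate r = 16.3%/12 = 1.35833% = 0.0135833.
Each month: B ← B·(1+r) − €115.00.
Month 1: interest €16.64; balance after payment €1,126.64.
Month 2: interest €15.30; balance after payment €1,026.94.
Month 3: interest €13.95; balance after payment €925.89.
Month 4: interest €12.58; balance after payment €823.47.
Month 5: interest €11.19; balance after payment €719.65.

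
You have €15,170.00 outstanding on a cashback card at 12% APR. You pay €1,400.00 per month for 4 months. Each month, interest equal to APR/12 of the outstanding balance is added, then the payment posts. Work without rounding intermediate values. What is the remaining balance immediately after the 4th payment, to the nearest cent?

€10,101.40

Monthly rate r = 12%/12 = 1% = 0.01.
Each month: B ← B·(1+r) − €1,400.00.
Month 1: interest €151.70; balance after payment €13,921.70.
Month 2: interest €139.22; balance after payment €12,660.92.
Month 3: interest €126.61; balance after payment €11,387.53.
Month 4: interest €113.88; balance after payment €10,101.40.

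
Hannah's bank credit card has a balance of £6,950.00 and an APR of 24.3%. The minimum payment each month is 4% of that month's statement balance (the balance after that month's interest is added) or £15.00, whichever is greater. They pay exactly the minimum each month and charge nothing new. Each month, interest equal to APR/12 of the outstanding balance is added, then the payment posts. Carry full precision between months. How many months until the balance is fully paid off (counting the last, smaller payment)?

Monthly rate r = 24.3%/12 = 2.025% = 0.02025.
While 4% of the post-interest balance exceeds £15.00, each month B ← (B·(1+r))·(1 − 0.04), i.e. B shrinks by the factor (1+r)·0.96 = 0.97944.
This holds for months 1–142. Entering month 143 the balance is £363.78; 4% of the post-interest balance is now below £15.00, so the flat £15.00 minimum applies from here.
From month 143 a fixed £15.00 at rate r clears £363.78 in 34 more payments. Total: 142 + 34 = 176 months.

176 months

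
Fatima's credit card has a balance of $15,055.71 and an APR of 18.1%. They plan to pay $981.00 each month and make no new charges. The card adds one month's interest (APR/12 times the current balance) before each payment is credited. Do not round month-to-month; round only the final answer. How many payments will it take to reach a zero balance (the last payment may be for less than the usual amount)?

Monthly rate r = 18.1%/12 = 1.50833% = 0.0150833.
Recurrence: B ← B·(1+r) − $981.00.
Month 1: interest $227.09; balance after payment $14,301.80.
Month 2: interest $215.72; balance after payment $13,536.52.
Closed form: n = −ln(1 − rB₀/P)/ln(1+r) = −ln(0.76851)/ln(1.01508) ≈ 17.588, so the balance reaches zero during payment 18.

18 payments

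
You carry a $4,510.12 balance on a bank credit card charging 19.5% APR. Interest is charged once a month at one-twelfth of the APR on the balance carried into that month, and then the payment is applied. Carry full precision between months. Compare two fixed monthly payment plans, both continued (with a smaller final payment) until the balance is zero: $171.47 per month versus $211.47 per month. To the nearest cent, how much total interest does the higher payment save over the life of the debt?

$348.98

Monthly rate r = 19.5%/12 = 1.625% = 0.01625.
At $171.47/mo: n = ⌈−ln(1 − rB₀/P)/ln(1+r)⌉ = 35 payments (last $101.83); total interest = total paid − $4,510.12 = $1,421.69.
At $211.47/mo: 27 payments (last $84.61); total interest $1,072.71.
Interest saved = $1,421.69 − $1,072.71 = $348.98.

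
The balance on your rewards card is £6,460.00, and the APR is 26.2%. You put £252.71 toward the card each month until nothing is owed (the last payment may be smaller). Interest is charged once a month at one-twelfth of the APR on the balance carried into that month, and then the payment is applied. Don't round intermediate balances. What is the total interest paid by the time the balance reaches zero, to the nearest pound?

Monthly rate r = 26.2%/12 = 2.18333% = 0.0218333.
Payoff takes n = ⌈−ln(1 − rB₀/P)/ln(1+r)⌉ = ⌈37.814⌉ = 38 payments; the last is £206.15.
Total paid = 37·£252.71 + £206.15 = £9,556.42.
Total interest = total paid − principal = £9,556.42 − £6,460.00 = £3,096.42.

£3,096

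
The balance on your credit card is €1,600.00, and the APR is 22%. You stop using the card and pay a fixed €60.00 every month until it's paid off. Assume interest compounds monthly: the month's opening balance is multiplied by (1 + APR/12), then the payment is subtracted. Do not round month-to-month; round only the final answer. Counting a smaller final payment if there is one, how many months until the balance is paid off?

37 payments

Monthly rate r = 22%/12 = 1.83333% = 0.0183333.
Recurrence: B ← B·(1+r) − €60.00.
Month 1: interest €29.33; balance after payment €1,569.33.
Month 2: interest €28.77; balance after payment €1,538.10.
Closed form: n = −ln(1 − rB₀/P)/ln(1+r) = −ln(0.51111)/ln(1.01833) ≈ 36.944, so the balance reaches zero during payment 37.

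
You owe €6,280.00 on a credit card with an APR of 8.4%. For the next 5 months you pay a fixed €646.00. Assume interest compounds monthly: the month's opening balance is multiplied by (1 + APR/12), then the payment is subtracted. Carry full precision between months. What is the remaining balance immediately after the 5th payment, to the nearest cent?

€3,227.36

Monthly rate r = 8.4%/12 = 0.7% = 0.007.
Each month: B ← B·(1+r) − €646.00.
Month 1: interest €43.96; balance after payment €5,677.96.
Month 2: interest €39.75; balance after payment €5,071.71.
Month 3: interest €35.50; balance after payment €4,461.21.
Month 4: interest €31.23; balance after payment €3,846.44.
Month 5: interest €26.93; balance after payment €3,227.36.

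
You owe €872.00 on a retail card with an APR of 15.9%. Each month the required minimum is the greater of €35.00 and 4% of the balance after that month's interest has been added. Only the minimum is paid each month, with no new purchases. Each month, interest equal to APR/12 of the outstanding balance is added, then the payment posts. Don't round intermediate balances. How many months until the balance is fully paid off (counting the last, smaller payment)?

Monthly rate r = 15.9%/12 = 1.325% = 0.01325.
While 4% of the post-interest balance exceeds €35.00, each month B ← (B·(1+r))·(1 − 0.04), i.e. B shrinks by the factor (1+r)·0.96 = 0.97272.
This holds for months 1–1. Entering month 2 the balance is €848.21; 4% of the post-interest balance is now below €35.00, so the flat €35.00 minimum applies from here.
From month 2 a fixed €35.00 at rate r clears €848.21 in 30 more payments. Total: 1 + 30 = 31 months.

31 months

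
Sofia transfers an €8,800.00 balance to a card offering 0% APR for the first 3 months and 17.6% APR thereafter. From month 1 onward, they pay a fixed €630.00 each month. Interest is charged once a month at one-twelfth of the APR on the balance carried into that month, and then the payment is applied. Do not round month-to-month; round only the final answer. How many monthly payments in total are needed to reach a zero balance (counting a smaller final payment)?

16 payments

Promo months 1–3 at r₀ = 0%/12 = 0; months 4+ at r₁ = 17.6%/12 = 0.0146667.
After month 3 (no interest yet): B = €8,800.00 − 3·€630.00 = €6,910.00.
Then at r₁ with €630.00/mo: n₂ = −ln(1 − r₁·B/P)/ln(1+r₁) ≈ 12.05 → 13 more payments.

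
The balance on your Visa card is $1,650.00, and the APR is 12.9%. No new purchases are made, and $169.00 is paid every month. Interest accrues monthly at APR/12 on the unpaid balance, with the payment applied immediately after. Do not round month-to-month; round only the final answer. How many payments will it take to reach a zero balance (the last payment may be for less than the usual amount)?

Monthly rate r = 12.9%/12 = 1.075% = 0.01075.
Recurrence: B ← B·(1+r) − $169.00.
Month 1: interest $17.74; balance after payment $1,498.74.
Month 2: interest $16.11; balance after payment $1,345.85.
Closed form: n = −ln(1 − rB₀/P)/ln(1+r) = −ln(0.89504)/ln(1.01075) ≈ 10.370, so the balance reaches zero during payment 11.

11 payments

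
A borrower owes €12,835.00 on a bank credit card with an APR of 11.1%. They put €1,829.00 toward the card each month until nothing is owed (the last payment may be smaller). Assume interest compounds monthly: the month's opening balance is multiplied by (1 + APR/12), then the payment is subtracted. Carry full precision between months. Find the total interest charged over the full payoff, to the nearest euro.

Monthly rate r = 11.1%/12 = 0.925% = 0.00925.
Payoff takes n = ⌈−ln(1 − rB₀/P)/ln(1+r)⌉ = ⌈7.289⌉ = 8 payments; the last is €530.54.
Total paid = 7·€1,829.00 + €530.54 = €13,333.54.
Total interest = total paid − principal = €13,333.54 − €12,835.00 = €498.54.

€499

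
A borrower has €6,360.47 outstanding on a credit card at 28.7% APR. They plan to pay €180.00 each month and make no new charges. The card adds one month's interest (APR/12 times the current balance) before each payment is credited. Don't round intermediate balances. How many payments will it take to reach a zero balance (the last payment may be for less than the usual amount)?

79 payments

Monthly rate r = 28.7%/12 = 2.39167% = 0.0239167.
Recurrence: B ← B·(1+r) − €180.00.
Month 1: interest €152.12; balance after payment €6,332.59.
Month 2: interest €151.45; balance after payment €6,304.05.
Closed form: n = −ln(1 − rB₀/P)/ln(1+r) = −ln(0.15488)/ln(1.02392) ≈ 78.912, so the balance reaches zero during payment 79.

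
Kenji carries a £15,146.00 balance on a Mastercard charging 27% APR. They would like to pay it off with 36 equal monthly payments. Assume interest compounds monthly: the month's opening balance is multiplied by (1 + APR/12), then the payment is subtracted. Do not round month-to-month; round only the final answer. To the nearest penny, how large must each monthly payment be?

Monthly rate r = 27%/12 = 2.25% = 0.0225.
Level-payment amortization: P = B₀·r / (1 − (1+r)^(−n)) = 15146.00·0.0225 / (1 − 1.0225^(−36)).
Denominator 1 − (1+r)^(−36) = 0.55112998.
P = 340.785 / 0.55112998 ≈ 618.34.

£618.34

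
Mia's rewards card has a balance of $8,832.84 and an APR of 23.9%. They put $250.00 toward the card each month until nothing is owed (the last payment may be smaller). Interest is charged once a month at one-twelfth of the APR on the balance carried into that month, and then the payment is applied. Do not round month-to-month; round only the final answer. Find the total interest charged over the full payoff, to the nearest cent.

$6,586.92

Monthly rate r = 23.9%/12 = 1.99167% = 0.0199167.
Payoff takes n = ⌈−ln(1 − rB₀/P)/ln(1+r)⌉ = ⌈61.677⌉ = 62 payments; the last is $169.76.
Total paid = 61·$250.00 + $169.76 = $15,419.76.
Total interest = total paid − principal = $15,419.76 − $8,832.84 = $6,586.92.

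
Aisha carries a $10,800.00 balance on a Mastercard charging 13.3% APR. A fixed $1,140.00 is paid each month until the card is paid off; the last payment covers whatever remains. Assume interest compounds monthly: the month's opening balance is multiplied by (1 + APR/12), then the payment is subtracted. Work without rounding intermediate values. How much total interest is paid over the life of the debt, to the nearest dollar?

Monthly rate r = 13.3%/12 = 1.10833% = 0.0110833.
Payoff takes n = ⌈−ln(1 − rB₀/P)/ln(1+r)⌉ = ⌈10.064⌉ = 11 payments; the last is $73.60.
Total paid = 10·$1,140.00 + $73.60 = $11,473.60.
Total interest = total paid − principal = $11,473.60 − $10,800.00 = $673.60.

$674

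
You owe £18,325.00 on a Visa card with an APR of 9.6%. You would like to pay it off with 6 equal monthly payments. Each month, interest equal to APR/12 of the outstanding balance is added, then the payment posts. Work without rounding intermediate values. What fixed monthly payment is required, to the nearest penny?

Monthly rate r = 9.6%/12 = 0.8% = 0.008.
Level-payment amortization: P = B₀·r / (1 − (1+r)^(−n)) = 18325.00·0.008 / (1 − 1.008^(−6)).
Denominator 1 − (1+r)^(−6) = 0.046684164.
P = 146.6 / 0.046684164 ≈ 3140.25.

£3,140.25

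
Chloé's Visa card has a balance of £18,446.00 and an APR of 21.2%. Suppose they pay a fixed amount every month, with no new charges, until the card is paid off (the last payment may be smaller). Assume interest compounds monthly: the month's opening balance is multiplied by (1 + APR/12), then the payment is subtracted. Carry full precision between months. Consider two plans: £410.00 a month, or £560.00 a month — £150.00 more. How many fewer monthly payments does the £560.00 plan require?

41 fewer payments

Monthly rate r = 21.2%/12 = 1.76667% = 0.0176667.
At £410.00/mo: n = ⌈−ln(1 − rB₀/P)/ln(1+r)⌉ = 91 payments (last £183.19); total interest = total paid − £18,446.00 = £18,637.19.
At £560.00/mo: 50 payments (last £448.19); total interest £9,442.19.
Payments saved = 91 − 50 = 41.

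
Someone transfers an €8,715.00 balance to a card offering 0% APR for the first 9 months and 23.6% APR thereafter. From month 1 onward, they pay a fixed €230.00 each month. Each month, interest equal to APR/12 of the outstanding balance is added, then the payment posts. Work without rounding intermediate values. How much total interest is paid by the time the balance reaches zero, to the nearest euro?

€3,273

Promo months 1–9 at r₀ = 0%/12 = 0; months 10+ at r₁ = 23.6%/12 = 0.0196667.
After month 9 (no interest yet): B = €8,715.00 − 9·€230.00 = €6,645.00.
Then at r₁ with €230.00/mo: n₂ = −ln(1 − r₁·B/P)/ln(1+r₁) ≈ 43.12 → 44 more payments.
Total paid = 52·€230.00 + €27.68 = €11,987.68; interest = €11,987.68 − €8,715.00 = €3,272.68.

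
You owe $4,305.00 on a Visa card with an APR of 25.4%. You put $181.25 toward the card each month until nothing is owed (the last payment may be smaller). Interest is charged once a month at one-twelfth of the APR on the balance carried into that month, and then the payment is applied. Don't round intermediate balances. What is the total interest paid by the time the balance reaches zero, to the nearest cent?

$1,741.08

Monthly rate r = 25.4%/12 = 2.11667% = 0.0211667.
Payoff takes n = ⌈−ln(1 − rB₀/P)/ln(1+r)⌉ = ⌈33.355⌉ = 34 payments; the last is $64.83.
Total paid = 33·$181.25 + $64.83 = $6,046.08.
Total interest = total paid − principal = $6,046.08 − $4,305.00 = $1,741.08.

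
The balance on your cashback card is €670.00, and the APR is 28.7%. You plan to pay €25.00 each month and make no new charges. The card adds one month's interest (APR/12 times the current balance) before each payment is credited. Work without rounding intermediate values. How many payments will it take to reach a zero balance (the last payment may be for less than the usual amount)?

44 payments

Monthly rate r = 28.7%/12 = 2.39167% = 0.0239167.
Recurrence: B ← B·(1+r) − €25.00.
Month 1: interest €16.02; balance after payment €661.02.
Month 2: interest €15.81; balance after payment €651.83.
Closed form: n = −ln(1 − rB₀/P)/ln(1+r) = −ln(0.35903)/ln(1.02392) ≈ 43.340, so the balance reaches zero during payment 44.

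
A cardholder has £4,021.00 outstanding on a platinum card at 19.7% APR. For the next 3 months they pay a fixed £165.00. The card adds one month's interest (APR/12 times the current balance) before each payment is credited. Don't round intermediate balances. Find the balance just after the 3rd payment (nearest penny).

Monthly rate r = 19.7%/12 = 1.64167% = 0.0164167.
Each month: B ← B·(1+r) − £165.00.
Month 1: interest £66.01; balance after payment £3,922.01.
Month 2: interest £64.39; balance after payment £3,821.40.
Month 3: interest £62.73; balance after payment £3,719.13.

£3,719.13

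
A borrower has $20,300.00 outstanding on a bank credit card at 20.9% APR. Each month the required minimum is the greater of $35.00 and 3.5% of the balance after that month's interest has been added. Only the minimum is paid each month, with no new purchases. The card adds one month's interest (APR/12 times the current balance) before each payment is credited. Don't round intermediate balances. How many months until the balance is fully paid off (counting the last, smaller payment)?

204 months

Monthly rate r = 20.9%/12 = 1.74167% = 0.0174167.
While 3.5% of the post-interest balance exceeds $35.00, each month B ← (B·(1+r))·(1 − 0.035), i.e. B shrinks by the factor (1+r)·0.965 = 0.98181.
This holds for months 1–165. Entering month 166 the balance is $981.32; 3.5% of the post-interest balance is now below $35.00, so the flat $35.00 minimum applies from here.
From month 166 a fixed $35.00 at rate r clears $981.32 in 39 more payments. Total: 165 + 39 = 204 months.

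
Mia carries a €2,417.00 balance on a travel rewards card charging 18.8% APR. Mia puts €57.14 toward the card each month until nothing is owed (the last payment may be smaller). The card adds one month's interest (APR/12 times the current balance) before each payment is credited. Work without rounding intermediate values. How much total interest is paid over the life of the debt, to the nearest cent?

€1,577.69

Monthly rate r = 18.8%/12 = 1.56667% = 0.0156667.
Payoff takes n = ⌈−ln(1 − rB₀/P)/ln(1+r)⌉ = ⌈69.910⌉ = 70 payments; the last is €52.03.
Total paid = 69·€57.14 + €52.03 = €3,994.69.
Total interest = total paid − principal = €3,994.69 − €2,417.00 = €1,577.69.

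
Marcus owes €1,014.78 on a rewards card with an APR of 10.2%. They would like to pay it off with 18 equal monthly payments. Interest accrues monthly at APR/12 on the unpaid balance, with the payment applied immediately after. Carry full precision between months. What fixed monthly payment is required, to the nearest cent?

€61.04

Monthly rate r = 10.2%/12 = 0.85% = 0.0085.
Level-payment amortization: P = B₀·r / (1 − (1+r)^(−n)) = 1014.78·0.0085 / (1 − 1.0085^(−18)).
Denominator 1 − (1+r)^(−18) = 0.141315242.
P = 8.62563 / 0.141315242 ≈ 61.04.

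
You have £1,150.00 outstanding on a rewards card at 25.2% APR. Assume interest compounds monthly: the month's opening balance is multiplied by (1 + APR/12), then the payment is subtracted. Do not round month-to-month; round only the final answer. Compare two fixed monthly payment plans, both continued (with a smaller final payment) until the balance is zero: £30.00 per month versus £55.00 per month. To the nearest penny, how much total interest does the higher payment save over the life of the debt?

£829.62

Monthly rate r = 25.2%/12 = 2.1% = 0.021.
At £30.00/mo: n = ⌈−ln(1 − rB₀/P)/ln(1+r)⌉ = 79 payments (last £19.87); total interest = total paid − £1,150.00 = £1,209.87.
At £55.00/mo: 28 payments (last £45.25); total interest £380.25.
Interest saved = £1,209.87 − £380.25 = £829.62.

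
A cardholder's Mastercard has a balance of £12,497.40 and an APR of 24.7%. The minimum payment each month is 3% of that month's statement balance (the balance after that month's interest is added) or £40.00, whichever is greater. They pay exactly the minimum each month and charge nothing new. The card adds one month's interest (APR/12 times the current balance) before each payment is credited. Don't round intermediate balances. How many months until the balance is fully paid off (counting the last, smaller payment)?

Monthly rate r = 24.7%/12 = 2.05833% = 0.0205833.
While 3% of the post-interest balance exceeds £40.00, each month B ← (B·(1+r))·(1 − 0.03), i.e. B shrinks by the factor (1+r)·0.97 = 0.98997.
This holds for months 1–224. Entering month 225 the balance is £1,305.41; 3% of the post-interest balance is now below £40.00, so the flat £40.00 minimum applies from here.
From month 225 a fixed £40.00 at rate r clears £1,305.41 in 55 more payments. Total: 224 + 55 = 279 months.

279 months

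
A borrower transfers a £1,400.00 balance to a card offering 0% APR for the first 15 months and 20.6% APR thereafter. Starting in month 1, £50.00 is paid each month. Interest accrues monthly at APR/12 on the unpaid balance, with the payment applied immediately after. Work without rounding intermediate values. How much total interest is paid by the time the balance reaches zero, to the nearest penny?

£91.88

Promo months 1–15 at r₀ = 0%/12 = 0; months 16+ at r₁ = 20.6%/12 = 0.0171667.
After month 15 (no interest yet): B = £1,400.00 − 15·£50.00 = £650.00.
Then at r₁ with £50.00/mo: n₂ = −ln(1 − r₁·B/P)/ln(1+r₁) ≈ 14.84 → 15 more payments.
Total paid = 29·£50.00 + £41.88 = £1,491.88; interest = £1,491.88 − £1,400.00 = £91.88.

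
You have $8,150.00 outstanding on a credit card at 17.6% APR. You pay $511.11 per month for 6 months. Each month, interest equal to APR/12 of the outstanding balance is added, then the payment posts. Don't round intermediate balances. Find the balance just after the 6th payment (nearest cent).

Monthly rate r = 17.6%/12 = 1.46667% = 0.0146667.
Each month: B ← B·(1+r) − $511.11.
Month 1: interest $119.53; balance after payment $7,758.42.
Month 2: interest $113.79; balance after payment $7,361.10.
Month 3: interest $107.96; balance after payment $6,957.96.
Month 4: interest $102.05; balance after payment $6,548.90.
Month 5: interest $96.05; balance after payment $6,133.84.
Month 6: interest $89.96; balance after payment $5,712.69.

$5,712.69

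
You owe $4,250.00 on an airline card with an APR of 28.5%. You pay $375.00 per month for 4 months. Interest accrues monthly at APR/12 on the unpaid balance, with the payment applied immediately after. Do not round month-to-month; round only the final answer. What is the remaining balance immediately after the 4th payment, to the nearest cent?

$3,114.07

Monthly rate r = 28.5%/12 = 2.375% = 0.02375.
Each month: B ← B·(1+r) − $375.00.
Month 1: interest $100.94; balance after payment $3,975.94.
Month 2: interest $94.43; balance after payment $3,695.37.
Month 3: interest $87.76; balance after payment $3,408.13.
Month 4: interest $80.94; balance after payment $3,114.07.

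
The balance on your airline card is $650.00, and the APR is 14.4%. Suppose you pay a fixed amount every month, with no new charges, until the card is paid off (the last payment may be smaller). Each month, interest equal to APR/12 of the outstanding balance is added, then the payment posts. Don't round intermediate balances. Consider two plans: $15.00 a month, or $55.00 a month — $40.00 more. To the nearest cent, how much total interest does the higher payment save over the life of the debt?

$217.76

Monthly rate r = 14.4%/12 = 1.2% = 0.012.
At $15.00/mo: n = ⌈−ln(1 − rB₀/P)/ln(1+r)⌉ = 62 payments (last $7.98); total interest = total paid − $650.00 = $272.98.
At $55.00/mo: 13 payments (last $45.22); total interest $55.22.
Interest saved = $272.98 − $55.22 = $217.76.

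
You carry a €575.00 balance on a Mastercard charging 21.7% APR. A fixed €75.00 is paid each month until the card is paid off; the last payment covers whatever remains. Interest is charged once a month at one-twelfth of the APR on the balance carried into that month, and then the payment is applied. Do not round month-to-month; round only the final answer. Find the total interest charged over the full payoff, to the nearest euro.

Monthly rate r = 21.7%/12 = 1.80833% = 0.0180833.
Payoff takes n = ⌈−ln(1 − rB₀/P)/ln(1+r)⌉ = ⌈8.327⌉ = 9 payments; the last is €24.70.
Total paid = 8·€75.00 + €24.70 = €624.70.
Total interest = total paid − principal = €624.70 − €575.00 = €49.70.

€50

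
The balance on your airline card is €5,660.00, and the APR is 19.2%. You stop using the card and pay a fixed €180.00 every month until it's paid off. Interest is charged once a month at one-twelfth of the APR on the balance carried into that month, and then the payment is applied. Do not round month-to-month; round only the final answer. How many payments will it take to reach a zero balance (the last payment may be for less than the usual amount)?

45 payments

Monthly rate r = 19.2%/12 = 1.6% = 0.016.
Recurrence: B ← B·(1+r) − €180.00.
Month 1: interest €90.56; balance after payment €5,570.56.
Month 2: interest €89.13; balance after payment €5,479.69.
Closed form: n = −ln(1 − rB₀/P)/ln(1+r) = −ln(0.49689)/ln(1.016) ≈ 44.061, so the balance reaches zero during payment 45.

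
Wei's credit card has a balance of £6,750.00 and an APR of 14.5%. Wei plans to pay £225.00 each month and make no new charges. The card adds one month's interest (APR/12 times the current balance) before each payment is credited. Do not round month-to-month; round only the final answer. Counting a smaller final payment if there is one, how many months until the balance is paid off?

38 months

Monthly rate r = 14.5%/12 = 1.20833% = 0.0120833.
Recurrence: B ← B·(1+r) − £225.00.
Month 1: interest £81.56; balance after payment £6,606.56.
Month 2: interest £79.83; balance after payment £6,461.39.
Closed form: n = −ln(1 − rB₀/P)/ln(1+r) = −ln(0.6375)/ln(1.01208) ≈ 37.483, so the balance reaches zero during payment 38.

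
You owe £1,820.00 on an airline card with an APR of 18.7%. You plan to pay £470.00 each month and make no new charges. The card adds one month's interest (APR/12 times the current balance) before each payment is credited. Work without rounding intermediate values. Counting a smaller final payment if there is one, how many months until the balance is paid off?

5 payments

Monthly rate r = 18.7%/12 = 1.55833% = 0.0155833.
Recurrence: B ← B·(1+r) − £470.00.
Month 1: interest £28.36; balance after payment £1,378.36.
Month 2: interest £21.48; balance after payment £929.84.
Month 3: interest £14.49; balance after payment £474.33.
Month 4: interest £7.39; balance after payment £11.72.
Month 5: interest £0.18; balance after payment £0.00.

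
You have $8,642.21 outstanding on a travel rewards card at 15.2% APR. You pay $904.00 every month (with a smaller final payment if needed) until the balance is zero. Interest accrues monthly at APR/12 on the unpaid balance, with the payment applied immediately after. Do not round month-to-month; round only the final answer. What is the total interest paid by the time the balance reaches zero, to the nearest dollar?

$629

Monthly rate r = 15.2%/12 = 1.26667% = 0.0126667.
Payoff takes n = ⌈−ln(1 − rB₀/P)/ln(1+r)⌉ = ⌈10.255⌉ = 11 payments; the last is $231.26.
Total paid = 10·$904.00 + $231.26 = $9,271.26.
Total interest = total paid − principal = $9,271.26 − $8,642.21 = $629.05.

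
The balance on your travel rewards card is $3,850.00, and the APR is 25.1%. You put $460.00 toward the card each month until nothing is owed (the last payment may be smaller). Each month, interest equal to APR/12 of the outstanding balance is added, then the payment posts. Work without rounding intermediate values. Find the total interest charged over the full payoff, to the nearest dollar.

Monthly rate r = 25.1%/12 = 2.09167% = 0.0209167.
Payoff takes n = ⌈−ln(1 − rB₀/P)/ln(1+r)⌉ = ⌈9.297⌉ = 10 payments; the last is $137.44.
Total paid = 9·$460.00 + $137.44 = $4,277.44.
Total interest = total paid − principal = $4,277.44 − $3,850.00 = $427.44.

$427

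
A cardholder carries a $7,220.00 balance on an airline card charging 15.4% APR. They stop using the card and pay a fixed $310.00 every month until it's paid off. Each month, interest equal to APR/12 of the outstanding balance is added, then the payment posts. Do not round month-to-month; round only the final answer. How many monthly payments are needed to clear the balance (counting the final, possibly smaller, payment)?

Monthly rate r = 15.4%/12 = 1.28333% = 0.0128333.
Recurrence: B ← B·(1+r) − $310.00.
Month 1: interest $92.66; balance after payment $7,002.66.
Month 2: interest $89.87; balance after payment $6,782.52.
Closed form: n = −ln(1 − rB₀/P)/ln(1+r) = −ln(0.70111)/ln(1.01283) ≈ 27.847, so the balance reaches zero during payment 28.

28 months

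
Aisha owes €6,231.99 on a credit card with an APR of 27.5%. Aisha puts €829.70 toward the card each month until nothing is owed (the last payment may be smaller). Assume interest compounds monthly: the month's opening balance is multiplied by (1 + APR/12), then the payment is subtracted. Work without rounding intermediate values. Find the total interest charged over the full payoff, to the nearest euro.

€687

Monthly rate r = 27.5%/12 = 2.29167% = 0.0229167.
Payoff takes n = ⌈−ln(1 − rB₀/P)/ln(1+r)⌉ = ⌈8.337⌉ = 9 payments; the last is €281.69.
Total paid = 8·€829.70 + €281.69 = €6,919.29.
Total interest = total paid − principal = €6,919.29 − €6,231.99 = €687.30.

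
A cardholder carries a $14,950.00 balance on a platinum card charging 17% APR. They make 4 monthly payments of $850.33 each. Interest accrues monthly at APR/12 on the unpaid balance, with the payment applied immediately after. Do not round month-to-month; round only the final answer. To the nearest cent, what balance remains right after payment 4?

Monthly rate r = 17%/12 = 1.41667% = 0.0141667.
Each month: B ← B·(1+r) − $850.33.
Month 1: interest $211.79; balance after payment $14,311.46.
Month 2: interest $202.75; balance after payment $13,663.88.
Month 3: interest $193.57; balance after payment $13,007.12.
Month 4: interest $184.27; balance after payment $12,341.06.

$12,341.06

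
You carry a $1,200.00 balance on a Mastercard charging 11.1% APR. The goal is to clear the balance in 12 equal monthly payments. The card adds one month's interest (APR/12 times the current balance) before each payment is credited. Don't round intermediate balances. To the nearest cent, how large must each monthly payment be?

Monthly rate r = 11.1%/12 = 0.925% = 0.00925.
Level-payment amortization: P = B₀·r / (1 − (1+r)^(−n)) = 1200.00·0.00925 / (1 − 1.00925^(−12)).
Denominator 1 − (1+r)^(−12) = 0.104604509.
P = 11.1 / 0.104604509 ≈ 106.11.

$106.11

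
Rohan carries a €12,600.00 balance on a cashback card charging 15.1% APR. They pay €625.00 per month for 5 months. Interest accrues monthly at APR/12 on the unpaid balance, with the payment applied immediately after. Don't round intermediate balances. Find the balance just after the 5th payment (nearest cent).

Monthly rate r = 15.1%/12 = 1.25833% = 0.0125833.
Each month: B ← B·(1+r) − €625.00.
Month 1: interest €158.55; balance after payment €12,133.55.
Month 2: interest €152.68; balance after payment €11,661.23.
Month 3: interest €146.74; balance after payment €11,182.97.
Month 4: interest €140.72; balance after payment €10,698.69.
Month 5: interest €134.63; balance after payment €10,208.31.

€10,208.31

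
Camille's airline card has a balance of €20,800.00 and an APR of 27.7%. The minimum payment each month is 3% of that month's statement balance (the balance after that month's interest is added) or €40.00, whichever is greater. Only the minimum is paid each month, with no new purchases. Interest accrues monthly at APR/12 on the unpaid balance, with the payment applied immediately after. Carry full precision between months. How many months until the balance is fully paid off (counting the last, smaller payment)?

424 months

Monthly rate r = 27.7%/12 = 2.30833% = 0.0230833.
While 3% of the post-interest balance exceeds €40.00, each month B ← (B·(1+r))·(1 − 0.03), i.e. B shrinks by the factor (1+r)·0.97 = 0.99239.
This holds for months 1–363. Entering month 364 the balance is €1,299.87; 3% of the post-interest balance is now below €40.00, so the flat €40.00 minimum applies from here.
From month 364 a fixed €40.00 at rate r clears €1,299.87 in 61 more payments. Total: 363 + 61 = 424 months.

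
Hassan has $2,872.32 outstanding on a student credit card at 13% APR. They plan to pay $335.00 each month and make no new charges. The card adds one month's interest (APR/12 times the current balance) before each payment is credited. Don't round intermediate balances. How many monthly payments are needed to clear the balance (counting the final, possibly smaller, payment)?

10 payments

Monthly rate r = 13%/12 = 1.08333% = 0.0108333.
Recurrence: B ← B·(1+r) − $335.00.
Month 1: interest $31.12; balance after payment $2,568.44.
Month 2: interest $27.82; balance after payment $2,261.26.
Closed form: n = −ln(1 − rB₀/P)/ln(1+r) = −ln(0.90711)/ln(1.01083) ≈ 9.047, so the balance reaches zero during payment 10.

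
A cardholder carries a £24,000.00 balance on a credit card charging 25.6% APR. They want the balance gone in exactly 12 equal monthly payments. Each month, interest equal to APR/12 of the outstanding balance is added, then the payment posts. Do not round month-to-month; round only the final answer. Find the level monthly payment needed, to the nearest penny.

£2,288.05

Monthly rate r = 25.6%/12 = 2.13333% = 0.0213333.
Level-payment amortization: P = B₀·r / (1 − (1+r)^(−n)) = 24000.00·0.0213333 / (1 − 1.02133^(−12)).
Denominator 1 − (1+r)^(−12) = 0.223770891.
P = 512 / 0.223770891 ≈ 2288.05.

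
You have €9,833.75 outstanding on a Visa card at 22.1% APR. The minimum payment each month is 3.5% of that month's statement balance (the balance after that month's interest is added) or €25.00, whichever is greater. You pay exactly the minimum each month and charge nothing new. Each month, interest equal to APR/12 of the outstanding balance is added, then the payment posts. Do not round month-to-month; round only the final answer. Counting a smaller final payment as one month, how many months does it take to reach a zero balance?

Monthly rate r = 22.1%/12 = 1.84167% = 0.0184167.
While 3.5% of the post-interest balance exceeds €25.00, each month B ← (B·(1+r))·(1 − 0.035), i.e. B shrinks by the factor (1+r)·0.965 = 0.98277.
This holds for months 1–152. Entering month 153 the balance is €700.72; 3.5% of the post-interest balance is now below €25.00, so the flat €25.00 minimum applies from here.
From month 153 a fixed €25.00 at rate r clears €700.72 in 40 more payments. Total: 152 + 40 = 192 months.

192 months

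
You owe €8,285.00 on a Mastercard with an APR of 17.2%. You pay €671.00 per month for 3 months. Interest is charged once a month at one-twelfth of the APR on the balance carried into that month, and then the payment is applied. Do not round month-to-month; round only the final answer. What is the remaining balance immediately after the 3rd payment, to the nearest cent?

€6,604.39

Monthly rate r = 17.2%/12 = 1.43333% = 0.0143333.
Each month: B ← B·(1+r) − €671.00.
Month 1: interest €118.75; balance after payment €7,732.75.
Month 2: interest €110.84; balance after payment €7,172.59.
Month 3: interest €102.81; balance after payment €6,604.39.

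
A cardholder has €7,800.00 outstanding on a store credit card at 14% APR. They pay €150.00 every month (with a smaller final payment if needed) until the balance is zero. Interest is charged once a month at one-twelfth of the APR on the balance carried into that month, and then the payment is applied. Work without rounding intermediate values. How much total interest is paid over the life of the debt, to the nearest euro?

Monthly rate r = 14%/12 = 1.16667% = 0.0116667.
Payoff takes n = ⌈−ln(1 − rB₀/P)/ln(1+r)⌉ = ⌈80.445⌉ = 81 payments; the last is €67.03.
Total paid = 80·€150.00 + €67.03 = €12,067.03.
Total interest = total paid − principal = €12,067.03 − €7,800.00 = €4,267.03.

€4,267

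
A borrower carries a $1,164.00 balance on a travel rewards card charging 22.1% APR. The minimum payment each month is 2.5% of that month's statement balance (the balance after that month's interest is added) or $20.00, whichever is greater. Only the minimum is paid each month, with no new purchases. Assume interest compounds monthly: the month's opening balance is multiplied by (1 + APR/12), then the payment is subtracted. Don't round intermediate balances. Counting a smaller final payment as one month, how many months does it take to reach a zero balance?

127 months

Monthly rate r = 22.1%/12 = 1.84167% = 0.0184167.
While 2.5% of the post-interest balance exceeds $20.00, each month B ← (B·(1+r))·(1 − 0.025), i.e. B shrinks by the factor (1+r)·0.975 = 0.99296.
This holds for months 1–56. Entering month 57 the balance is $783.50; 2.5% of the post-interest balance is now below $20.00, so the flat $20.00 minimum applies from here.
From month 57 a fixed $20.00 at rate r clears $783.50 in 71 more payments. Total: 56 + 71 = 127 months.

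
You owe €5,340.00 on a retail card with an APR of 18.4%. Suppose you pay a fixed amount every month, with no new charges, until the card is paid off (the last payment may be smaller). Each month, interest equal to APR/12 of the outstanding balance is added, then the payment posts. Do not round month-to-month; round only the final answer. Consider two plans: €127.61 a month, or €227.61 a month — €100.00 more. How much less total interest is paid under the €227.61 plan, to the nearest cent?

€1,936.54

Monthly rate r = 18.4%/12 = 1.53333% = 0.0153333.
At €127.61/mo: n = ⌈−ln(1 − rB₀/P)/ln(1+r)⌉ = 68 payments (last €56.32); total interest = total paid − €5,340.00 = €3,266.19.
At €227.61/mo: 30 payments (last €68.96); total interest €1,329.65.
Interest saved = €3,266.19 − €1,329.65 = €1,936.54.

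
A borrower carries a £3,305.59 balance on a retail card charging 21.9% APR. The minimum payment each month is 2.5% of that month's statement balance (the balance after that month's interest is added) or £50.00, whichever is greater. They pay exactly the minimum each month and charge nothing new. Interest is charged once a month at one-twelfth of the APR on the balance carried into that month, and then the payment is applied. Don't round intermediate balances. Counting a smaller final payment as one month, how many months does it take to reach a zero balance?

142 months

Monthly rate r = 21.9%/12 = 1.825% = 0.01825.
While 2.5% of the post-interest balance exceeds £50.00, each month B ← (B·(1+r))·(1 − 0.025), i.e. B shrinks by the factor (1+r)·0.975 = 0.99279.
This holds for months 1–72. Entering month 73 the balance is £1,963.81; 2.5% of the post-interest balance is now below £50.00, so the flat £50.00 minimum applies from here.
From month 73 a fixed £50.00 at rate r clears £1,963.81 in 70 more payments. Total: 72 + 70 = 142 months.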